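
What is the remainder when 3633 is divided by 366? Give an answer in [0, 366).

3633 = 9×366 + 339, so 3633 ≡ 339 (mod 366).

339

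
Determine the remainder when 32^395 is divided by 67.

44

Using repeated squaring:
395 in binary is 110001011, i.e. 395 = 256 + 128 + 8 + 2 + 1.
32^1 ≡ 32 (mod 67)
32^2 ≡ 32^2 = 1024 ≡ 19 (mod 67)
32^4 ≡ 19^2 = 361 ≡ 26 (mod 67)
32^8 ≡ 26^2 = 676 ≡ 6 (mod 67)
32^16 ≡ 6^2 = 36 (mod 67)
32^32 ≡ 36^2 = 1296 ≡ 23 (mod 67)
32^64 ≡ 23^2 = 529 ≡ 60 (mod 67)
32^128 ≡ 60^2 = 3600 ≡ 49 (mod 67)
32^256 ≡ 49^2 = 2401 ≡ 56 (mod 67)
32^395 = 32^256 · 32^128 · 32^8 · 32^2 · 32^1 ≡ 56 · 49 · 6 · 19 · 32 (mod 67).
Accumulate the product:
56 · 49 = 2744 ≡ 64
64 · 6 = 384 ≡ 49
49 · 19 = 931 ≡ 60
60 · 32 = 1920 ≡ 44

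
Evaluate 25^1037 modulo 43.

Compute successive squares:
25^1 ≡ 25 (mod 43)
25^2 ≡ 25^2 = 625 ≡ 23 (mod 43)
25^4 ≡ 23^2 = 529 ≡ 13 (mod 43)
25^8 ≡ 13^2 = 169 ≡ 40 (mod 43)
25^16 ≡ 40^2 = 1600 ≡ 9 (mod 43)
25^32 ≡ 9^2 = 81 ≡ 38 (mod 43)
25^64 ≡ 38^2 = 1444 ≡ 25 (mod 43)
25^128 ≡ 25^2 = 625 ≡ 23 (mod 43)
25^256 ≡ 23^2 = 529 ≡ 13 (mod 43)
25^512 ≡ 13^2 = 169 ≡ 40 (mod 43)
25^1024 ≡ 40^2 = 1600 ≡ 9 (mod 43)
25^1037 = 25^1024 × 25^8 × 25^4 × 25^1 ≡ 9 × 40 × 13 × 25 (mod 43).
Accumulate the product:
9 × 40 = 360 ≡ 16
16 × 13 = 208 ≡ 36
36 × 25 = 900 ≡ 40

40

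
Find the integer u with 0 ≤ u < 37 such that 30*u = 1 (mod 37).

21

37 = 1*30 + 7
30 = 4*7 + 2
7 = 3*2 + 1
2 = 2*1 + 0
gcd(30, 37) = 1, so the inverse exists.
Bézout: 1 = 13*37 − 16*30.
So 30⁻¹ ≡ −16 ≡ 21 (mod 37).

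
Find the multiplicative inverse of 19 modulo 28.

3

By the extended Euclidean algorithm:
28 = 1·19 + 9
19 = 2·9 + 1
9 = 9·1 + 0
gcd(19, 28) = 1, so the inverse exists.
Back-substitute for 1:
1 = 1·19 − 2·9
  = −2·28 + 3·19
So 19⁻¹ ≡ 3 (mod 28).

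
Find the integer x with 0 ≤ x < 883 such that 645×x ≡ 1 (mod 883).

627

Apply the Euclidean algorithm and back-substitute:
883 = 1*645 + 238
645 = 2*238 + 169
238 = 1*169 + 69
169 = 2*69 + 31
69 = 2*31 + 7
31 = 4*7 + 3
7 = 2*3 + 1
3 = 3*1 + 0
gcd(645, 883) = 1, so the inverse exists.
Back-substitute for 1:
1 = 1*7 − 2*3
  = −2*31 + 9*7
  = 9*69 − 20*31
  = −20*169 + 49*69
  = 49*238 − 69*169
  = −69*645 + 187*238
  = 187*883 − 256*645
So 645⁻¹ ≡ −256 ≡ 627 (mod 883).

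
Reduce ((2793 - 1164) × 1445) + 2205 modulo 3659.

3373

2793 - 1164 = 1629
1629 × 1445 = 2353905 ≡ 1168 (mod 3659)
1168 + 2205 = 3373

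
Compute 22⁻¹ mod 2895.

2895 = 131·22 + 13
22 = 1·13 + 9
13 = 1·9 + 4
9 = 2·4 + 1
4 = 4·1 + 0
gcd(22, 2895) = 1, so the inverse exists.
Back-substitute for 1:
1 = 1·9 − 2·4
  = −2·13 + 3·9
  = 3·22 − 5·13
  = −5·2895 + 658·22
So 22⁻¹ ≡ 658 (mod 2895).

658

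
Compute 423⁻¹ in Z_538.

407

538 = 1×423 + 115
423 = 3×115 + 78
115 = 1×78 + 37
78 = 2×37 + 4
37 = 9×4 + 1
4 = 4×1 + 0
gcd(423, 538) = 1, so the inverse exists.
Bézout: 1 = 103×538 − 131×423.
So 423⁻¹ ≡ −131 ≡ 407 (mod 538).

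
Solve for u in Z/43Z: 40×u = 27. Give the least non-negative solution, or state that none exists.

34

gcd(40, 43) = 1, so a unique solution mod 43 exists.
40⁻¹ ≡ 14 (mod 43).
u ≡ 14×27 ≡ 34 (mod 43).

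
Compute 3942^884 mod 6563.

1124

3942^1 ≡ 3942 (mod 6563)
3942^2 ≡ 3942^2 = 15539364 ≡ 4743 (mod 6563)
3942^4 ≡ 4743^2 = 22496049 ≡ 4648 (mod 6563)
3942^8 ≡ 4648^2 = 21603904 ≡ 5071 (mod 6563)
3942^16 ≡ 5071^2 = 25715041 ≡ 1207 (mod 6563)
3942^32 ≡ 1207^2 = 1456849 ≡ 6426 (mod 6563)
3942^64 ≡ 6426^2 = 41293476 ≡ 5643 (mod 6563)
3942^128 ≡ 5643^2 = 31843449 ≡ 6336 (mod 6563)
3942^256 ≡ 6336^2 = 40144896 ≡ 5588 (mod 6563)
3942^512 ≡ 5588^2 = 31225744 ≡ 5553 (mod 6563)
3942^884 = 3942^512 * 3942^256 * 3942^64 * 3942^32 * 3942^16 * 3942^4 ≡ 5553 * 5588 * 5643 * 6426 * 1207 * 4648 (mod 6563).
Accumulate the product:
5553 * 5588 = 31030164 ≡ 300
300 * 5643 = 1692900 ≡ 6209
6209 * 6426 = 39899034 ≡ 2557
2557 * 1207 = 3086299 ≡ 1689
1689 * 4648 = 7850472 ≡ 1124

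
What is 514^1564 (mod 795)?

By square-and-multiply:
514^1 ≡ 514 (mod 795)
514^2 ≡ 514^2 = 264196 ≡ 256 (mod 795)
514^4 ≡ 256^2 = 65536 ≡ 346 (mod 795)
514^8 ≡ 346^2 = 119716 ≡ 466 (mod 795)
514^16 ≡ 466^2 = 217156 ≡ 121 (mod 795)
514^32 ≡ 121^2 = 14641 ≡ 331 (mod 795)
514^64 ≡ 331^2 = 109561 ≡ 646 (mod 795)
514^128 ≡ 646^2 = 417316 ≡ 736 (mod 795)
514^256 ≡ 736^2 = 541696 ≡ 301 (mod 795)
514^512 ≡ 301^2 = 90601 ≡ 766 (mod 795)
514^1024 ≡ 766^2 = 586756 ≡ 46 (mod 795)
514^1564 = 514^1024 × 514^512 × 514^16 × 514^8 × 514^4 ≡ 46 × 766 × 121 × 466 × 346 (mod 795).
Accumulate the product:
46 × 766 = 35236 ≡ 256
256 × 121 = 30976 ≡ 766
766 × 466 = 356956 ≡ 1
1 × 346 = 346

346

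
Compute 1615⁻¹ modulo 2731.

810

Run the extended Euclidean algorithm:
2731 = 1×1615 + 1116
1615 = 1×1116 + 499
1116 = 2×499 + 118
499 = 4×118 + 27
118 = 4×27 + 10
27 = 2×10 + 7
10 = 1×7 + 3
7 = 2×3 + 1
3 = 3×1 + 0
gcd(1615, 2731) = 1, so the inverse exists.
Back-substitute for 1:
1 = 1×7 − 2×3
  = −2×10 + 3×7
  = 3×27 − 8×10
  = −8×118 + 35×27
  = 35×499 − 148×118
  = −148×1116 + 331×499
  = 331×1615 − 479×1116
  = −479×2731 + 810×1615
So 1615⁻¹ ≡ 810 (mod 2731).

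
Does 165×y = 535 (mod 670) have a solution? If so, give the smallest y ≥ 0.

gcd(165, 670) = 5, and 5 | 535, so solutions exist.
Divide through by 5: 33×y ≡ 107 mod 134.
33⁻¹ ≡ 65 (mod 134).
y ≡ 65×107 ≡ 121 (mod 134).
The smallest non-negative solution is y = 121.

121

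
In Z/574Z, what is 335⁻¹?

Apply the Euclidean algorithm and back-substitute:
574 = 1×335 + 239
335 = 1×239 + 96
239 = 2×96 + 47
96 = 2×47 + 2
47 = 23×2 + 1
2 = 2×1 + 0
gcd(335, 574) = 1, so the inverse exists.
Back-substitute for 1:
1 = 1×47 − 23×2
  = −23×96 + 47×47
  = 47×239 − 117×96
  = −117×335 + 164×239
  = 164×574 − 281×335
So 335⁻¹ ≡ −281 ≡ 293 (mod 574).

293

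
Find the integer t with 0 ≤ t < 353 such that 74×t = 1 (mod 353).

Apply the Euclidean algorithm and back-substitute:
353 = 4×74 + 57
74 = 1×57 + 17
57 = 3×17 + 6
17 = 2×6 + 5
6 = 1×5 + 1
5 = 5×1 + 0
gcd(74, 353) = 1, so the inverse exists.
Bézout: 1 = 13×353 − 62×74.
So 74⁻¹ ≡ −62 ≡ 291 (mod 353).

291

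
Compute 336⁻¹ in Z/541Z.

95

541 = 1*336 + 205
336 = 1*205 + 131
205 = 1*131 + 74
131 = 1*74 + 57
74 = 1*57 + 17
57 = 3*17 + 6
17 = 2*6 + 5
6 = 1*5 + 1
5 = 5*1 + 0
gcd(336, 541) = 1, so the inverse exists.
Bézout: 1 = −59*541 + 95*336.
So 336⁻¹ ≡ 95 (mod 541).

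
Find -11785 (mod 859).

-11785 = -14·859 + 241, so -11785 ≡ 241 (mod 859).

241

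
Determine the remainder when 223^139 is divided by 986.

161

223^1 ≡ 223 (mod 986)
223^2 ≡ 223^2 = 49729 ≡ 429 (mod 986)
223^4 ≡ 429^2 = 184041 ≡ 645 (mod 986)
223^8 ≡ 645^2 = 416025 ≡ 919 (mod 986)
223^16 ≡ 919^2 = 844561 ≡ 545 (mod 986)
223^32 ≡ 545^2 = 297025 ≡ 239 (mod 986)
223^64 ≡ 239^2 = 57121 ≡ 919 (mod 986)
223^128 ≡ 919^2 = 844561 ≡ 545 (mod 986)
223^139 = 223^128 * 223^8 * 223^2 * 223^1 ≡ 545 * 919 * 429 * 223 (mod 986).
Accumulate the product:
545 * 919 = 500855 ≡ 953
953 * 429 = 408837 ≡ 633
633 * 223 = 141159 ≡ 161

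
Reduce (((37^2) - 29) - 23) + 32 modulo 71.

(37)^2 ≡ 20 (mod 71)
20 - 29 = -9 ≡ 62 (mod 71)
62 - 23 = 39
39 + 32 = 71 ≡ 0 (mod 71)

0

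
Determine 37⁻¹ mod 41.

10

41 = 1*37 + 4
37 = 9*4 + 1
4 = 4*1 + 0
gcd(37, 41) = 1, so the inverse exists.
Back-substitute for 1:
1 = 1*37 − 9*4
  = −9*41 + 10*37
So 37⁻¹ ≡ 10 (mod 41).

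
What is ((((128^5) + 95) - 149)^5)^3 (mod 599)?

(128)^5 ≡ 401 (mod 599)
401 + 95 = 496
496 - 149 = 347
(347)^5 ≡ 557 (mod 599)
(557)^3 ≡ 188 (mod 599)

188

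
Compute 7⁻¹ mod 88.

88 = 12·7 + 4
7 = 1·4 + 3
4 = 1·3 + 1
3 = 3·1 + 0
gcd(7, 88) = 1, so the inverse exists.
Bézout: 1 = 2·88 − 25·7.
So 7⁻¹ ≡ −25 ≡ 63 (mod 88).

63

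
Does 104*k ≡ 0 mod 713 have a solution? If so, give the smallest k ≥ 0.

gcd(104, 713) = 1, so a unique solution mod 713 exists.
104⁻¹ ≡ 48 (mod 713).
k ≡ 48*0 ≡ 0 (mod 713).

0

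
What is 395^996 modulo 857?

Using repeated squaring:
395^1 ≡ 395 (mod 857)
395^2 ≡ 395^2 = 156025 ≡ 51 (mod 857)
395^4 ≡ 51^2 = 2601 ≡ 30 (mod 857)
395^8 ≡ 30^2 = 900 ≡ 43 (mod 857)
395^16 ≡ 43^2 = 1849 ≡ 135 (mod 857)
395^32 ≡ 135^2 = 18225 ≡ 228 (mod 857)
395^64 ≡ 228^2 = 51984 ≡ 564 (mod 857)
395^128 ≡ 564^2 = 318096 ≡ 149 (mod 857)
395^256 ≡ 149^2 = 22201 ≡ 776 (mod 857)
395^512 ≡ 776^2 = 602176 ≡ 562 (mod 857)
395^996 = 395^512 * 395^256 * 395^128 * 395^64 * 395^32 * 395^4 ≡ 562 * 776 * 149 * 564 * 228 * 30 (mod 857).
Accumulate the product:
562 * 776 = 436112 ≡ 756
756 * 149 = 112644 ≡ 377
377 * 564 = 212628 ≡ 92
92 * 228 = 20976 ≡ 408
408 * 30 = 12240 ≡ 242

242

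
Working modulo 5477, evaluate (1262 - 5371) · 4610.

2453

1262 - 5371 = -4109 ≡ 1368 (mod 5477)
1368 · 4610 = 6306480 ≡ 2453 (mod 5477)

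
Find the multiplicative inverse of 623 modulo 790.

667

790 = 1·623 + 167
623 = 3·167 + 122
167 = 1·122 + 45
122 = 2·45 + 32
45 = 1·32 + 13
32 = 2·13 + 6
13 = 2·6 + 1
6 = 6·1 + 0
gcd(623, 790) = 1, so the inverse exists.
Bézout: 1 = 97·790 − 123·623.
So 623⁻¹ ≡ −123 ≡ 667 (mod 790).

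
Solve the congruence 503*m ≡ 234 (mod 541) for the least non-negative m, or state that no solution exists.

364

gcd(503, 541) = 1, so a unique solution mod 541 exists.
503⁻¹ ≡ 242 (mod 541).
m ≡ 242*234 ≡ 364 (mod 541).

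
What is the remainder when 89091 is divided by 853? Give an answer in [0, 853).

89091 = 104×853 + 379, so 89091 ≡ 379 (mod 853).

379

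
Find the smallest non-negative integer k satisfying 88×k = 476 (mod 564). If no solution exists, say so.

gcd(88, 564) = 4, and 4 | 476, so solutions exist.
Divide through by 4: 22×k = 119 (mod 141).
22⁻¹ ≡ 109 (mod 141).
k ≡ 109×119 ≡ 140 (mod 141).
The smallest non-negative solution is k = 140.

140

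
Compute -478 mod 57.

35

-478 = -9*57 + 35, so -478 ≡ 35 (mod 57).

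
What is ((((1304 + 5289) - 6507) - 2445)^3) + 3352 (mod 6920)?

473

1304 + 5289 = 6593
6593 - 6507 = 86
86 - 2445 = -2359 ≡ 4561 (mod 6920)
(4561)^3 ≡ 4041 (mod 6920)
4041 + 3352 = 7393 ≡ 473 (mod 6920)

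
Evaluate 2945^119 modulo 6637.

Using repeated squaring:
119 in binary is 1110111, i.e. 119 = 64 + 32 + 16 + 4 + 2 + 1.
2945^1 ≡ 2945 (mod 6637)
2945^2 ≡ 2945^2 = 8673025 ≡ 5103 (mod 6637)
2945^4 ≡ 5103^2 = 26040609 ≡ 3658 (mod 6637)
2945^8 ≡ 3658^2 = 13380964 ≡ 772 (mod 6637)
2945^16 ≡ 772^2 = 595984 ≡ 5291 (mod 6637)
2945^32 ≡ 5291^2 = 27994681 ≡ 6452 (mod 6637)
2945^64 ≡ 6452^2 = 41628304 ≡ 1040 (mod 6637)
2945^119 = 2945^64 * 2945^32 * 2945^16 * 2945^4 * 2945^2 * 2945^1 ≡ 1040 * 6452 * 5291 * 3658 * 5103 * 2945 (mod 6637).
Accumulate the product:
1040 * 6452 = 6710080 ≡ 73
73 * 5291 = 386243 ≡ 1297
1297 * 3658 = 4744426 ≡ 5608
5608 * 5103 = 28617624 ≡ 5517
5517 * 2945 = 16247565 ≡ 189

189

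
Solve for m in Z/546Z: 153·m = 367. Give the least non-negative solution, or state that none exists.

gcd(153, 546) = 3, and 3 does not divide 367.
So the congruence has no solution.

no solution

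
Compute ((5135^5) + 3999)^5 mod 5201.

(5135)^5 ≡ 611 (mod 5201)
611 + 3999 = 4610
(4610)^5 ≡ 4657 (mod 5201)

4657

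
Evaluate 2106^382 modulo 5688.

By square-and-multiply:
382 in binary is 101111110, i.e. 382 = 256 + 64 + 32 + 16 + 8 + 4 + 2.
2106^1 ≡ 2106 (mod 5688)
2106^2 ≡ 2106^2 = 4435236 ≡ 4284 (mod 5688)
2106^4 ≡ 4284^2 = 18352656 ≡ 3168 (mod 5688)
2106^8 ≡ 3168^2 = 10036224 ≡ 2592 (mod 5688)
2106^16 ≡ 2592^2 = 6718464 ≡ 936 (mod 5688)
2106^32 ≡ 936^2 = 876096 ≡ 144 (mod 5688)
2106^64 ≡ 144^2 = 20736 ≡ 3672 (mod 5688)
2106^128 ≡ 3672^2 = 13483584 ≡ 3024 (mod 5688)
2106^256 ≡ 3024^2 = 9144576 ≡ 3960 (mod 5688)
2106^382 = 2106^256 * 2106^64 * 2106^32 * 2106^16 * 2106^8 * 2106^4 * 2106^2 ≡ 3960 * 3672 * 144 * 936 * 2592 * 3168 * 4284 (mod 5688).
Accumulate the product:
3960 * 3672 = 14541120 ≡ 2592
2592 * 144 = 373248 ≡ 3528
3528 * 936 = 3302208 ≡ 3168
3168 * 2592 = 8211456 ≡ 3672
3672 * 3168 = 11632896 ≡ 936
936 * 4284 = 4009824 ≡ 5472

5472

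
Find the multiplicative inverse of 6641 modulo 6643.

6643 = 1*6641 + 2
6641 = 3320*2 + 1
2 = 2*1 + 0
gcd(6641, 6643) = 1, so the inverse exists.
Back-substitute for 1:
1 = 1*6641 − 3320*2
  = −3320*6643 + 3321*6641
So 6641⁻¹ ≡ 3321 (mod 6643).

3321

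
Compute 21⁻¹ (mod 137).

Run the extended Euclidean algorithm:
137 = 6×21 + 11
21 = 1×11 + 10
11 = 1×10 + 1
10 = 10×1 + 0
gcd(21, 137) = 1, so the inverse exists.
Bézout: 1 = 2×137 − 13×21.
So 21⁻¹ ≡ −13 ≡ 124 (mod 137).

124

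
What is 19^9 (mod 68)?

19

By square-and-multiply:
9 in binary is 1001, i.e. 9 = 8 + 1.
19^1 ≡ 19 (mod 68)
19^2 ≡ 19^2 = 361 ≡ 21 (mod 68)
19^4 ≡ 21^2 = 441 ≡ 33 (mod 68)
19^8 ≡ 33^2 = 1089 ≡ 1 (mod 68)
19^9 = 19^8 · 19^1 ≡ 1 · 19 (mod 68).
1 · 19 = 19 ≡ 19 (mod 68).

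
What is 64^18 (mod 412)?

64

Compute successive squares:
18 in binary is 10010, i.e. 18 = 16 + 2.
64^1 ≡ 64 (mod 412)
64^2 ≡ 64^2 = 4096 ≡ 388 (mod 412)
64^4 ≡ 388^2 = 150544 ≡ 164 (mod 412)
64^8 ≡ 164^2 = 26896 ≡ 116 (mod 412)
64^16 ≡ 116^2 = 13456 ≡ 272 (mod 412)
64^18 = 64^16 × 64^2 ≡ 272 × 388 (mod 412).
272 × 388 = 105536 ≡ 64 (mod 412).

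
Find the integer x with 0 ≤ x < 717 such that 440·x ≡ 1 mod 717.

717 = 1·440 + 277
440 = 1·277 + 163
277 = 1·163 + 114
163 = 1·114 + 49
114 = 2·49 + 16
49 = 3·16 + 1
16 = 16·1 + 0
gcd(440, 717) = 1, so the inverse exists.
Bézout: 1 = −27·717 + 44·440.
So 440⁻¹ ≡ 44 (mod 717).

44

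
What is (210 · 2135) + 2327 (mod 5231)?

811

210 · 2135 = 448350 ≡ 3715 (mod 5231)
3715 + 2327 = 6042 ≡ 811 (mod 5231)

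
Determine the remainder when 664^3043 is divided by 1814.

By square-and-multiply:
3043 in binary is 101111100011, i.e. 3043 = 2048 + 512 + 256 + 128 + 64 + 32 + 2 + 1.
664^1 ≡ 664 (mod 1814)
664^2 ≡ 664^2 = 440896 ≡ 94 (mod 1814)
664^4 ≡ 94^2 = 8836 ≡ 1580 (mod 1814)
664^8 ≡ 1580^2 = 2496400 ≡ 336 (mod 1814)
664^16 ≡ 336^2 = 112896 ≡ 428 (mod 1814)
664^32 ≡ 428^2 = 183184 ≡ 1784 (mod 1814)
664^64 ≡ 1784^2 = 3182656 ≡ 900 (mod 1814)
664^128 ≡ 900^2 = 810000 ≡ 956 (mod 1814)
664^256 ≡ 956^2 = 913936 ≡ 1494 (mod 1814)
664^512 ≡ 1494^2 = 2232036 ≡ 816 (mod 1814)
664^1024 ≡ 816^2 = 665856 ≡ 118 (mod 1814)
664^2048 ≡ 118^2 = 13924 ≡ 1226 (mod 1814)
664^3043 = 664^2048 × 664^512 × 664^256 × 664^128 × 664^64 × 664^32 × 664^2 × 664^1 ≡ 1226 × 816 × 1494 × 956 × 900 × 1784 × 94 × 664 (mod 1814).
Accumulate the product:
1226 × 816 = 1000416 ≡ 902
902 × 1494 = 1347588 ≡ 1600
1600 × 956 = 1529600 ≡ 398
398 × 900 = 358200 ≡ 842
842 × 1784 = 1502128 ≡ 136
136 × 94 = 12784 ≡ 86
86 × 664 = 57104 ≡ 870

870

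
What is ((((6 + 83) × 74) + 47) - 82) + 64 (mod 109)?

75

6 + 83 = 89
89 × 74 = 6586 ≡ 46 (mod 109)
46 + 47 = 93
93 - 82 = 11
11 + 64 = 75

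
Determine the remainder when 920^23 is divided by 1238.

Using repeated squaring:
23 in binary is 10111, i.e. 23 = 16 + 4 + 2 + 1.
920^1 ≡ 920 (mod 1238)
920^2 ≡ 920^2 = 846400 ≡ 846 (mod 1238)
920^4 ≡ 846^2 = 715716 ≡ 152 (mod 1238)
920^8 ≡ 152^2 = 23104 ≡ 820 (mod 1238)
920^16 ≡ 820^2 = 672400 ≡ 166 (mod 1238)
920^23 = 920^16 × 920^4 × 920^2 × 920^1 ≡ 166 × 152 × 846 × 920 (mod 1238).
Accumulate the product:
166 × 152 = 25232 ≡ 472
472 × 846 = 399312 ≡ 676
676 × 920 = 621920 ≡ 444

444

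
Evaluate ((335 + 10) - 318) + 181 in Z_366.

208

335 + 10 = 345
345 - 318 = 27
27 + 181 = 208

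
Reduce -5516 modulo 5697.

-5516 = -1×5697 + 181, so -5516 ≡ 181 (mod 5697).

181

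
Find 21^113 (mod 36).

9

Using repeated squaring:
113 in binary is 1110001, i.e. 113 = 64 + 32 + 16 + 1.
21^1 ≡ 21 (mod 36)
21^2 ≡ 21^2 = 441 ≡ 9 (mod 36)
21^4 ≡ 9^2 = 81 ≡ 9 (mod 36)
21^8 ≡ 9^2 = 81 ≡ 9 (mod 36)
21^16 ≡ 9^2 = 81 ≡ 9 (mod 36)
21^32 ≡ 9^2 = 81 ≡ 9 (mod 36)
21^64 ≡ 9^2 = 81 ≡ 9 (mod 36)
21^113 = 21^64 · 21^32 · 21^16 · 21^1 ≡ 9 · 9 · 9 · 21 (mod 36).
Accumulate the product:
9 · 9 = 81 ≡ 9
9 · 9 = 81 ≡ 9
9 · 21 = 189 ≡ 9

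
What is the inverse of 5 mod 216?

216 = 43·5 + 1
5 = 5·1 + 0
gcd(5, 216) = 1, so the inverse exists.
Bézout: 1 = 1·216 − 43·5.
So 5⁻¹ ≡ −43 ≡ 173 (mod 216).

173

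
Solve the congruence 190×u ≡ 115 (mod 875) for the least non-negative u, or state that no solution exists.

171

gcd(190, 875) = 5, and 5 | 115, so solutions exist.
Divide through by 5: 38×u mod 175 = 23.
38⁻¹ ≡ 152 (mod 175).
u ≡ 152×23 ≡ 171 (mod 175).
The smallest non-negative solution is u = 171.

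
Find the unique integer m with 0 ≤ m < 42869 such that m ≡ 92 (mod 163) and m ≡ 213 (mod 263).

28617

163⁻¹ mod 263: 163*71 ≡ 1 (mod 263), so 163⁻¹ ≡ 71.
m = 92 + 163*((213 − 92)*71 mod 263) = 92 + 163*175 = 28617.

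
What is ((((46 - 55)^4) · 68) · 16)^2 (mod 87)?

63

46 - 55 = -9 ≡ 78 (mod 87)
(78)^4 ≡ 36 (mod 87)
36 · 68 = 2448 ≡ 12 (mod 87)
12 · 16 = 192 ≡ 18 (mod 87)
(18)^2 ≡ 63 (mod 87)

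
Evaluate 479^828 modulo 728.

1

Using repeated squaring:
828 in binary is 1100111100, i.e. 828 = 512 + 256 + 32 + 16 + 8 + 4.
479^1 ≡ 479 (mod 728)
479^2 ≡ 479^2 = 229441 ≡ 121 (mod 728)
479^4 ≡ 121^2 = 14641 ≡ 81 (mod 728)
479^8 ≡ 81^2 = 6561 ≡ 9 (mod 728)
479^16 ≡ 9^2 = 81 (mod 728)
479^32 ≡ 81^2 = 6561 ≡ 9 (mod 728)
479^64 ≡ 9^2 = 81 (mod 728)
479^128 ≡ 81^2 = 6561 ≡ 9 (mod 728)
479^256 ≡ 9^2 = 81 (mod 728)
479^512 ≡ 81^2 = 6561 ≡ 9 (mod 728)
479^828 = 479^512 * 479^256 * 479^32 * 479^16 * 479^8 * 479^4 ≡ 9 * 81 * 9 * 81 * 9 * 81 (mod 728).
Accumulate the product:
9 * 81 = 729 ≡ 1
1 * 9 = 9
9 * 81 = 729 ≡ 1
1 * 9 = 9
9 * 81 = 729 ≡ 1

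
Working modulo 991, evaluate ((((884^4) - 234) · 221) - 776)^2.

(884)^4 ≡ 31 (mod 991)
31 - 234 = -203 ≡ 788 (mod 991)
788 · 221 = 174148 ≡ 723 (mod 991)
723 - 776 = -53 ≡ 938 (mod 991)
(938)^2 ≡ 827 (mod 991)

827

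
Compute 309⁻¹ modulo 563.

By the extended Euclidean algorithm:
563 = 1·309 + 254
309 = 1·254 + 55
254 = 4·55 + 34
55 = 1·34 + 21
34 = 1·21 + 13
21 = 1·13 + 8
13 = 1·8 + 5
8 = 1·5 + 3
5 = 1·3 + 2
3 = 1·2 + 1
2 = 2·1 + 0
gcd(309, 563) = 1, so the inverse exists.
Bézout: 1 = −118·563 + 215·309.
So 309⁻¹ ≡ 215 (mod 563).

215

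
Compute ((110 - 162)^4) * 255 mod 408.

110 - 162 = -52 ≡ 356 (mod 408)
(356)^4 ≡ 256 (mod 408)
256 * 255 = 65280 ≡ 0 (mod 408)

0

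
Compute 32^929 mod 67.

Using repeated squaring:
929 in binary is 1110100001, i.e. 929 = 512 + 256 + 128 + 32 + 1.
32^1 ≡ 32 (mod 67)
32^2 ≡ 32^2 = 1024 ≡ 19 (mod 67)
32^4 ≡ 19^2 = 361 ≡ 26 (mod 67)
32^8 ≡ 26^2 = 676 ≡ 6 (mod 67)
32^16 ≡ 6^2 = 36 (mod 67)
32^32 ≡ 36^2 = 1296 ≡ 23 (mod 67)
32^64 ≡ 23^2 = 529 ≡ 60 (mod 67)
32^128 ≡ 60^2 = 3600 ≡ 49 (mod 67)
32^256 ≡ 49^2 = 2401 ≡ 56 (mod 67)
32^512 ≡ 56^2 = 3136 ≡ 54 (mod 67)
32^929 = 32^512 * 32^256 * 32^128 * 32^32 * 32^1 ≡ 54 * 56 * 49 * 23 * 32 (mod 67).
Accumulate the product:
54 * 56 = 3024 ≡ 9
9 * 49 = 441 ≡ 39
39 * 23 = 897 ≡ 26
26 * 32 = 832 ≡ 28

28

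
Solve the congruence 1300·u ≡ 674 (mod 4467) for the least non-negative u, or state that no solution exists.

gcd(1300, 4467) = 1, so a unique solution mod 4467 exists.
1300⁻¹ ≡ 2395 (mod 4467).
u ≡ 2395·674 ≡ 1643 (mod 4467).

1643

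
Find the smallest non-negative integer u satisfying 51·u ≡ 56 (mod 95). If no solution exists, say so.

gcd(51, 95) = 1, so a unique solution mod 95 exists.
51⁻¹ ≡ 41 (mod 95).
u ≡ 41·56 ≡ 16 (mod 95).

16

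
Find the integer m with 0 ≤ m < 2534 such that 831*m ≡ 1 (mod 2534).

927

2534 = 3*831 + 41
831 = 20*41 + 11
41 = 3*11 + 8
11 = 1*8 + 3
8 = 2*3 + 2
3 = 1*2 + 1
2 = 2*1 + 0
gcd(831, 2534) = 1, so the inverse exists.
Back-substitute for 1:
1 = 1*3 − 1*2
  = −1*8 + 3*3
  = 3*11 − 4*8
  = −4*41 + 15*11
  = 15*831 − 304*41
  = −304*2534 + 927*831
So 831⁻¹ ≡ 927 (mod 2534).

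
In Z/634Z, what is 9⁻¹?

634 = 70×9 + 4
9 = 2×4 + 1
4 = 4×1 + 0
gcd(9, 634) = 1, so the inverse exists.
Back-substitute for 1:
1 = 1×9 − 2×4
  = −2×634 + 141×9
So 9⁻¹ ≡ 141 (mod 634).

141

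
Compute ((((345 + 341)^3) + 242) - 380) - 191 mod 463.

388

345 + 341 = 686 ≡ 223 (mod 463)
(223)^3 ≡ 254 (mod 463)
254 + 242 = 496 ≡ 33 (mod 463)
33 - 380 = -347 ≡ 116 (mod 463)
116 - 191 = -75 ≡ 388 (mod 463)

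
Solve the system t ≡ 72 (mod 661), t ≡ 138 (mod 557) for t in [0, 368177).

163339

661⁻¹ mod 557: 661·316 ≡ 1 (mod 557), so 661⁻¹ ≡ 316.
t = 72 + 661·((138 − 72)·316 mod 557) = 72 + 661·247 = 163339.
Check: 163339 mod 661 = 72, 163339 mod 557 = 138. ✓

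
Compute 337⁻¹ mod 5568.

4081

By the extended Euclidean algorithm:
5568 = 16×337 + 176
337 = 1×176 + 161
176 = 1×161 + 15
161 = 10×15 + 11
15 = 1×11 + 4
11 = 2×4 + 3
4 = 1×3 + 1
3 = 3×1 + 0
gcd(337, 5568) = 1, so the inverse exists.
Bézout: 1 = 90×5568 − 1487×337.
So 337⁻¹ ≡ −1487 ≡ 4081 (mod 5568).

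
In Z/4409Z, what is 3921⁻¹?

1816

4409 = 1·3921 + 488
3921 = 8·488 + 17
488 = 28·17 + 12
17 = 1·12 + 5
12 = 2·5 + 2
5 = 2·2 + 1
2 = 2·1 + 0
gcd(3921, 4409) = 1, so the inverse exists.
Bézout: 1 = −1615·4409 + 1816·3921.
So 3921⁻¹ ≡ 1816 (mod 4409).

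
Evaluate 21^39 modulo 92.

By square-and-multiply:
21^1 ≡ 21 (mod 92)
21^2 ≡ 21^2 = 441 ≡ 73 (mod 92)
21^4 ≡ 73^2 = 5329 ≡ 85 (mod 92)
21^8 ≡ 85^2 = 7225 ≡ 49 (mod 92)
21^16 ≡ 49^2 = 2401 ≡ 9 (mod 92)
21^32 ≡ 9^2 = 81 (mod 92)
21^39 = 21^32 · 21^4 · 21^2 · 21^1 ≡ 81 · 85 · 73 · 21 (mod 92).
Accumulate the product:
81 · 85 = 6885 ≡ 77
77 · 73 = 5621 ≡ 9
9 · 21 = 189 ≡ 5

5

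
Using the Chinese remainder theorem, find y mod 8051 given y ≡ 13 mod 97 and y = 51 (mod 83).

97⁻¹ mod 83: 97*6 ≡ 1 (mod 83), so 97⁻¹ ≡ 6.
y = 13 + 97*((51 − 13)*6 mod 83) = 13 + 97*62 = 6027.

6027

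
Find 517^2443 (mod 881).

496

Using repeated squaring:
2443 in binary is 100110001011, i.e. 2443 = 2048 + 256 + 128 + 8 + 2 + 1.
517^1 ≡ 517 (mod 881)
517^2 ≡ 517^2 = 267289 ≡ 346 (mod 881)
517^4 ≡ 346^2 = 119716 ≡ 781 (mod 881)
517^8 ≡ 781^2 = 609961 ≡ 309 (mod 881)
517^16 ≡ 309^2 = 95481 ≡ 333 (mod 881)
517^32 ≡ 333^2 = 110889 ≡ 764 (mod 881)
517^64 ≡ 764^2 = 583696 ≡ 474 (mod 881)
517^128 ≡ 474^2 = 224676 ≡ 21 (mod 881)
517^256 ≡ 21^2 = 441 (mod 881)
517^512 ≡ 441^2 = 194481 ≡ 661 (mod 881)
517^1024 ≡ 661^2 = 436921 ≡ 826 (mod 881)
517^2048 ≡ 826^2 = 682276 ≡ 382 (mod 881)
517^2443 = 517^2048 · 517^256 · 517^128 · 517^8 · 517^2 · 517^1 ≡ 382 · 441 · 21 · 309 · 346 · 517 (mod 881).
Accumulate the product:
382 · 441 = 168462 ≡ 191
191 · 21 = 4011 ≡ 487
487 · 309 = 150483 ≡ 713
713 · 346 = 246698 ≡ 18
18 · 517 = 9306 ≡ 496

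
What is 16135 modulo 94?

61

16135 = 171×94 + 61, so 16135 ≡ 61 (mod 94).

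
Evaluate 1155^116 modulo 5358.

309

116 in binary is 1110100, i.e. 116 = 64 + 32 + 16 + 4.
1155^1 ≡ 1155 (mod 5358)
1155^2 ≡ 1155^2 = 1334025 ≡ 5241 (mod 5358)
1155^4 ≡ 5241^2 = 27468081 ≡ 2973 (mod 5358)
1155^8 ≡ 2973^2 = 8838729 ≡ 3387 (mod 5358)
1155^16 ≡ 3387^2 = 11471769 ≡ 291 (mod 5358)
1155^32 ≡ 291^2 = 84681 ≡ 4311 (mod 5358)
1155^64 ≡ 4311^2 = 18584721 ≡ 3177 (mod 5358)
1155^116 = 1155^64 · 1155^32 · 1155^16 · 1155^4 ≡ 3177 · 4311 · 291 · 2973 (mod 5358).
Accumulate the product:
3177 · 4311 = 13696047 ≡ 999
999 · 291 = 290709 ≡ 1377
1377 · 2973 = 4093821 ≡ 309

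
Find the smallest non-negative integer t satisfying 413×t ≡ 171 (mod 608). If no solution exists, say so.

551

gcd(413, 608) = 1, so a unique solution mod 608 exists.
413⁻¹ ≡ 53 (mod 608).
t ≡ 53×171 ≡ 551 (mod 608).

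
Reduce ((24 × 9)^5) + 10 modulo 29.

16

24 × 9 = 216 ≡ 13 (mod 29)
(13)^5 ≡ 6 (mod 29)
6 + 10 = 16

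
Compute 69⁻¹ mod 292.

292 = 4·69 + 16
69 = 4·16 + 5
16 = 3·5 + 1
5 = 5·1 + 0
gcd(69, 292) = 1, so the inverse exists.
Back-substitute for 1:
1 = 1·16 − 3·5
  = −3·69 + 13·16
  = 13·292 − 55·69
So 69⁻¹ ≡ −55 ≡ 237 (mod 292).

237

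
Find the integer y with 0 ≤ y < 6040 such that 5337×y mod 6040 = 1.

6040 = 1×5337 + 703
5337 = 7×703 + 416
703 = 1×416 + 287
416 = 1×287 + 129
287 = 2×129 + 29
129 = 4×29 + 13
29 = 2×13 + 3
13 = 4×3 + 1
3 = 3×1 + 0
gcd(5337, 6040) = 1, so the inverse exists.
Back-substitute for 1:
1 = 1×13 − 4×3
  = −4×29 + 9×13
  = 9×129 − 40×29
  = −40×287 + 89×129
  = 89×416 − 129×287
  = −129×703 + 218×416
  = 218×5337 − 1655×703
  = −1655×6040 + 1873×5337
So 5337⁻¹ ≡ 1873 (mod 6040).

1873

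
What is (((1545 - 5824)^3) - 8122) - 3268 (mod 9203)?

1545 - 5824 = -4279 ≡ 4924 (mod 9203)
(4924)^3 ≡ 7434 (mod 9203)
7434 - 8122 = -688 ≡ 8515 (mod 9203)
8515 - 3268 = 5247

5247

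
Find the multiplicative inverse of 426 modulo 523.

Apply the Euclidean algorithm and back-substitute:
523 = 1*426 + 97
426 = 4*97 + 38
97 = 2*38 + 21
38 = 1*21 + 17
21 = 1*17 + 4
17 = 4*4 + 1
4 = 4*1 + 0
gcd(426, 523) = 1, so the inverse exists.
Back-substitute for 1:
1 = 1*17 − 4*4
  = −4*21 + 5*17
  = 5*38 − 9*21
  = −9*97 + 23*38
  = 23*426 − 101*97
  = −101*523 + 124*426
So 426⁻¹ ≡ 124 (mod 523).

124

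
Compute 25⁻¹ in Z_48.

Apply the Euclidean algorithm and back-substitute:
48 = 1*25 + 23
25 = 1*23 + 2
23 = 11*2 + 1
2 = 2*1 + 0
gcd(25, 48) = 1, so the inverse exists.
Back-substitute for 1:
1 = 1*23 − 11*2
  = −11*25 + 12*23
  = 12*48 − 23*25
So 25⁻¹ ≡ −23 ≡ 25 (mod 48).

25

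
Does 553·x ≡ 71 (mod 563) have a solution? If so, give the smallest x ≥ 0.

gcd(553, 563) = 1, so a unique solution mod 563 exists.
553⁻¹ ≡ 394 (mod 563).
x ≡ 394·71 ≡ 387 (mod 563).

387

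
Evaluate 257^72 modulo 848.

72 in binary is 1001000, i.e. 72 = 64 + 8.
257^1 ≡ 257 (mod 848)
257^2 ≡ 257^2 = 66049 ≡ 753 (mod 848)
257^4 ≡ 753^2 = 567009 ≡ 545 (mod 848)
257^8 ≡ 545^2 = 297025 ≡ 225 (mod 848)
257^16 ≡ 225^2 = 50625 ≡ 593 (mod 848)
257^32 ≡ 593^2 = 351649 ≡ 577 (mod 848)
257^64 ≡ 577^2 = 332929 ≡ 513 (mod 848)
257^72 = 257^64 * 257^8 ≡ 513 * 225 (mod 848).
513 * 225 = 115425 ≡ 97 (mod 848).

97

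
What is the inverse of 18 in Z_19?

18

19 = 1×18 + 1
18 = 18×1 + 0
gcd(18, 19) = 1, so the inverse exists.
Bézout: 1 = 1×19 − 1×18.
So 18⁻¹ ≡ −1 ≡ 18 (mod 19).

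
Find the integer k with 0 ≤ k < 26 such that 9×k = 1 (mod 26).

3

26 = 2*9 + 8
9 = 1*8 + 1
8 = 8*1 + 0
gcd(9, 26) = 1, so the inverse exists.
Back-substitute for 1:
1 = 1*9 − 1*8
  = −1*26 + 3*9
So 9⁻¹ ≡ 3 (mod 26).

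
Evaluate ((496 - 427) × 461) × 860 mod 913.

434

496 - 427 = 69
69 × 461 = 31809 ≡ 767 (mod 913)
767 × 860 = 659620 ≡ 434 (mod 913)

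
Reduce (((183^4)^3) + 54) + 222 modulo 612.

141

(183)^4 ≡ 477 (mod 612)
(477)^3 ≡ 477 (mod 612)
477 + 54 = 531
531 + 222 = 753 ≡ 141 (mod 612)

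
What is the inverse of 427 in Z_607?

By the extended Euclidean algorithm:
607 = 1*427 + 180
427 = 2*180 + 67
180 = 2*67 + 46
67 = 1*46 + 21
46 = 2*21 + 4
21 = 5*4 + 1
4 = 4*1 + 0
gcd(427, 607) = 1, so the inverse exists.
Back-substitute for 1:
1 = 1*21 − 5*4
  = −5*46 + 11*21
  = 11*67 − 16*46
  = −16*180 + 43*67
  = 43*427 − 102*180
  = −102*607 + 145*427
So 427⁻¹ ≡ 145 (mod 607).

145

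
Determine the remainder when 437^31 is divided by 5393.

1484

437^1 ≡ 437 (mod 5393)
437^2 ≡ 437^2 = 190969 ≡ 2214 (mod 5393)
437^4 ≡ 2214^2 = 4901796 ≡ 4952 (mod 5393)
437^8 ≡ 4952^2 = 24522304 ≡ 333 (mod 5393)
437^16 ≡ 333^2 = 110889 ≡ 3029 (mod 5393)
437^31 = 437^16 · 437^8 · 437^4 · 437^2 · 437^1 ≡ 3029 · 333 · 4952 · 2214 · 437 (mod 5393).
Accumulate the product:
3029 · 333 = 1008657 ≡ 166
166 · 4952 = 822032 ≡ 2296
2296 · 2214 = 5083344 ≡ 3138
3138 · 437 = 1371306 ≡ 1484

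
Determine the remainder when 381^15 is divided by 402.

By square-and-multiply:
381^1 ≡ 381 (mod 402)
381^2 ≡ 381^2 = 145161 ≡ 39 (mod 402)
381^4 ≡ 39^2 = 1521 ≡ 315 (mod 402)
381^8 ≡ 315^2 = 99225 ≡ 333 (mod 402)
381^15 = 381^8 × 381^4 × 381^2 × 381^1 ≡ 333 × 315 × 39 × 381 (mod 402).
Accumulate the product:
333 × 315 = 104895 ≡ 375
375 × 39 = 14625 ≡ 153
153 × 381 = 58293 ≡ 3

3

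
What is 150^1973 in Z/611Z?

Using repeated squaring:
1973 in binary is 11110110101, i.e. 1973 = 1024 + 512 + 256 + 128 + 32 + 16 + 4 + 1.
150^1 ≡ 150 (mod 611)
150^2 ≡ 150^2 = 22500 ≡ 504 (mod 611)
150^4 ≡ 504^2 = 254016 ≡ 451 (mod 611)
150^8 ≡ 451^2 = 203401 ≡ 549 (mod 611)
150^16 ≡ 549^2 = 301401 ≡ 178 (mod 611)
150^32 ≡ 178^2 = 31684 ≡ 523 (mod 611)
150^64 ≡ 523^2 = 273529 ≡ 412 (mod 611)
150^128 ≡ 412^2 = 169744 ≡ 497 (mod 611)
150^256 ≡ 497^2 = 247009 ≡ 165 (mod 611)
150^512 ≡ 165^2 = 27225 ≡ 341 (mod 611)
150^1024 ≡ 341^2 = 116281 ≡ 191 (mod 611)
150^1973 = 150^1024 × 150^512 × 150^256 × 150^128 × 150^32 × 150^16 × 150^4 × 150^1 ≡ 191 × 341 × 165 × 497 × 523 × 178 × 451 × 150 (mod 611).
Accumulate the product:
191 × 341 = 65131 ≡ 365
365 × 165 = 60225 ≡ 347
347 × 497 = 172459 ≡ 157
157 × 523 = 82111 ≡ 237
237 × 178 = 42186 ≡ 27
27 × 451 = 12177 ≡ 568
568 × 150 = 85200 ≡ 271

271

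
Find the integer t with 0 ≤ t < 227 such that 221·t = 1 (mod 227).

Apply the Euclidean algorithm and back-substitute:
227 = 1·221 + 6
221 = 36·6 + 5
6 = 1·5 + 1
5 = 5·1 + 0
gcd(221, 227) = 1, so the inverse exists.
Bézout: 1 = 37·227 − 38·221.
So 221⁻¹ ≡ −38 ≡ 189 (mod 227).

189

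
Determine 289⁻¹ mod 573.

Apply the Euclidean algorithm and back-substitute:
573 = 1*289 + 284
289 = 1*284 + 5
284 = 56*5 + 4
5 = 1*4 + 1
4 = 4*1 + 0
gcd(289, 573) = 1, so the inverse exists.
Back-substitute for 1:
1 = 1*5 − 1*4
  = −1*284 + 57*5
  = 57*289 − 58*284
  = −58*573 + 115*289
So 289⁻¹ ≡ 115 (mod 573).

115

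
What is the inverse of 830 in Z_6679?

By the extended Euclidean algorithm:
6679 = 8×830 + 39
830 = 21×39 + 11
39 = 3×11 + 6
11 = 1×6 + 5
6 = 1×5 + 1
5 = 5×1 + 0
gcd(830, 6679) = 1, so the inverse exists.
Back-substitute for 1:
1 = 1×6 − 1×5
  = −1×11 + 2×6
  = 2×39 − 7×11
  = −7×830 + 149×39
  = 149×6679 − 1199×830
So 830⁻¹ ≡ −1199 ≡ 5480 (mod 6679).

5480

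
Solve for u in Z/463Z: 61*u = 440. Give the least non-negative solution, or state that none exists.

gcd(61, 463) = 1, so a unique solution mod 463 exists.
61⁻¹ ≡ 167 (mod 463).
u ≡ 167*440 ≡ 326 (mod 463).

326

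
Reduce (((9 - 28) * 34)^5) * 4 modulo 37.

9 - 28 = -19 ≡ 18 (mod 37)
18 * 34 = 612 ≡ 20 (mod 37)
(20)^5 ≡ 18 (mod 37)
18 * 4 = 72 ≡ 35 (mod 37)

35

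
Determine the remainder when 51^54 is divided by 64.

57

Using repeated squaring:
54 in binary is 110110, i.e. 54 = 32 + 16 + 4 + 2.
51^1 ≡ 51 (mod 64)
51^2 ≡ 51^2 = 2601 ≡ 41 (mod 64)
51^4 ≡ 41^2 = 1681 ≡ 17 (mod 64)
51^8 ≡ 17^2 = 289 ≡ 33 (mod 64)
51^16 ≡ 33^2 = 1089 ≡ 1 (mod 64)
51^32 ≡ 1^2 = 1 (mod 64)
51^54 = 51^32 × 51^16 × 51^4 × 51^2 ≡ 1 × 1 × 17 × 41 (mod 64).
Accumulate the product:
1 × 1 = 1
1 × 17 = 17
17 × 41 = 697 ≡ 57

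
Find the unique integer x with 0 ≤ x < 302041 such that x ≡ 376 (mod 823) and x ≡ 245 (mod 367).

67039

823⁻¹ mod 367: 823·33 ≡ 1 (mod 367), so 823⁻¹ ≡ 33.
x = 376 + 823·((245 − 376)·33 mod 367) = 376 + 823·81 = 67039.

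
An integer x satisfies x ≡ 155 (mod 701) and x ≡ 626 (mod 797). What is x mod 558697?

14175

701⁻¹ mod 797: 701×440 ≡ 1 (mod 797), so 701⁻¹ ≡ 440.
x = 155 + 701×((626 − 155)×440 mod 797) = 155 + 701×20 = 14175.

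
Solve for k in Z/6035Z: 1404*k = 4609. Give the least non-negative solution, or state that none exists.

5991

gcd(1404, 6035) = 1, so a unique solution mod 6035 exists.
1404⁻¹ ≡ 5214 (mod 6035).
k ≡ 5214*4609 ≡ 5991 (mod 6035).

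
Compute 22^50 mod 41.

32

50 in binary is 110010, i.e. 50 = 32 + 16 + 2.
22^1 ≡ 22 (mod 41)
22^2 ≡ 22^2 = 484 ≡ 33 (mod 41)
22^4 ≡ 33^2 = 1089 ≡ 23 (mod 41)
22^8 ≡ 23^2 = 529 ≡ 37 (mod 41)
22^16 ≡ 37^2 = 1369 ≡ 16 (mod 41)
22^32 ≡ 16^2 = 256 ≡ 10 (mod 41)
22^50 = 22^32 · 22^16 · 22^2 ≡ 10 · 16 · 33 (mod 41).
Accumulate the product:
10 · 16 = 160 ≡ 37
37 · 33 = 1221 ≡ 32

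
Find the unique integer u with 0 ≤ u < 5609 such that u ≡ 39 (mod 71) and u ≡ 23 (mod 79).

181

71⁻¹ mod 79: 71*69 ≡ 1 (mod 79), so 71⁻¹ ≡ 69.
u = 39 + 71*((23 − 39)*69 mod 79) = 39 + 71*2 = 181.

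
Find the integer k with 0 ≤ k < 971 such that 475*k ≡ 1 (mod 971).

601

Run the extended Euclidean algorithm:
971 = 2*475 + 21
475 = 22*21 + 13
21 = 1*13 + 8
13 = 1*8 + 5
8 = 1*5 + 3
5 = 1*3 + 2
3 = 1*2 + 1
2 = 2*1 + 0
gcd(475, 971) = 1, so the inverse exists.
Bézout: 1 = 181*971 − 370*475.
So 475⁻¹ ≡ −370 ≡ 601 (mod 971).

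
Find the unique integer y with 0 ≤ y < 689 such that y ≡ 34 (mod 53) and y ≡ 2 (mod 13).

53⁻¹ mod 13: 53*1 ≡ 1 (mod 13), so 53⁻¹ ≡ 1.
y = 34 + 53*((2 − 34)*1 mod 13) = 34 + 53*7 = 405.

405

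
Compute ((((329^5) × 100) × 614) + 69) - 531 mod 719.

(329)^5 ≡ 204 (mod 719)
204 × 100 = 20400 ≡ 268 (mod 719)
268 × 614 = 164552 ≡ 620 (mod 719)
620 + 69 = 689
689 - 531 = 158

158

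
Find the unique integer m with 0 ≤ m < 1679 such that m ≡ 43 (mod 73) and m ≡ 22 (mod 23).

919

73⁻¹ mod 23: 73×6 ≡ 1 (mod 23), so 73⁻¹ ≡ 6.
m = 43 + 73×((22 − 43)×6 mod 23) = 43 + 73×12 = 919.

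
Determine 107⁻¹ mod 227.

157

By the extended Euclidean algorithm:
227 = 2*107 + 13
107 = 8*13 + 3
13 = 4*3 + 1
3 = 3*1 + 0
gcd(107, 227) = 1, so the inverse exists.
Bézout: 1 = 33*227 − 70*107.
So 107⁻¹ ≡ −70 ≡ 157 (mod 227).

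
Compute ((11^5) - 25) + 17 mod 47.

21

(11)^5 ≡ 29 (mod 47)
29 - 25 = 4
4 + 17 = 21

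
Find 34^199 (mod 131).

Compute successive squares:
199 in binary is 11000111, i.e. 199 = 128 + 64 + 4 + 2 + 1.
34^1 ≡ 34 (mod 131)
34^2 ≡ 34^2 = 1156 ≡ 108 (mod 131)
34^4 ≡ 108^2 = 11664 ≡ 5 (mod 131)
34^8 ≡ 5^2 = 25 (mod 131)
34^16 ≡ 25^2 = 625 ≡ 101 (mod 131)
34^32 ≡ 101^2 = 10201 ≡ 114 (mod 131)
34^64 ≡ 114^2 = 12996 ≡ 27 (mod 131)
34^128 ≡ 27^2 = 729 ≡ 74 (mod 131)
34^199 = 34^128 × 34^64 × 34^4 × 34^2 × 34^1 ≡ 74 × 27 × 5 × 108 × 34 (mod 131).
Accumulate the product:
74 × 27 = 1998 ≡ 33
33 × 5 = 165 ≡ 34
34 × 108 = 3672 ≡ 4
4 × 34 = 136 ≡ 5

5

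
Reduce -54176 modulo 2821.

-54176 = -20*2821 + 2244, so -54176 ≡ 2244 (mod 2821).

2244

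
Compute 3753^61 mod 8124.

By square-and-multiply:
61 in binary is 111101, i.e. 61 = 32 + 16 + 8 + 4 + 1.
3753^1 ≡ 3753 (mod 8124)
3753^2 ≡ 3753^2 = 14085009 ≡ 6117 (mod 8124)
3753^4 ≡ 6117^2 = 37417689 ≡ 6669 (mod 8124)
3753^8 ≡ 6669^2 = 44475561 ≡ 4785 (mod 8124)
3753^16 ≡ 4785^2 = 22896225 ≡ 2793 (mod 8124)
3753^32 ≡ 2793^2 = 7800849 ≡ 1809 (mod 8124)
3753^61 = 3753^32 · 3753^16 · 3753^8 · 3753^4 · 3753^1 ≡ 1809 · 2793 · 4785 · 6669 · 3753 (mod 8124).
Accumulate the product:
1809 · 2793 = 5052537 ≡ 7533
7533 · 4785 = 36045405 ≡ 7341
7341 · 6669 = 48957129 ≡ 1905
1905 · 3753 = 7149465 ≡ 345

345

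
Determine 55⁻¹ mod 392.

392 = 7*55 + 7
55 = 7*7 + 6
7 = 1*6 + 1
6 = 6*1 + 0
gcd(55, 392) = 1, so the inverse exists.
Bézout: 1 = 8*392 − 57*55.
So 55⁻¹ ≡ −57 ≡ 335 (mod 392).

335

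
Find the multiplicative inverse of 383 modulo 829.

500

Apply the Euclidean algorithm and back-substitute:
829 = 2·383 + 63
383 = 6·63 + 5
63 = 12·5 + 3
5 = 1·3 + 2
3 = 1·2 + 1
2 = 2·1 + 0
gcd(383, 829) = 1, so the inverse exists.
Bézout: 1 = 152·829 − 329·383.
So 383⁻¹ ≡ −329 ≡ 500 (mod 829).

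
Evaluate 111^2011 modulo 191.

93

111^1 ≡ 111 (mod 191)
111^2 ≡ 111^2 = 12321 ≡ 97 (mod 191)
111^4 ≡ 97^2 = 9409 ≡ 50 (mod 191)
111^8 ≡ 50^2 = 2500 ≡ 17 (mod 191)
111^16 ≡ 17^2 = 289 ≡ 98 (mod 191)
111^32 ≡ 98^2 = 9604 ≡ 54 (mod 191)
111^64 ≡ 54^2 = 2916 ≡ 51 (mod 191)
111^128 ≡ 51^2 = 2601 ≡ 118 (mod 191)
111^256 ≡ 118^2 = 13924 ≡ 172 (mod 191)
111^512 ≡ 172^2 = 29584 ≡ 170 (mod 191)
111^1024 ≡ 170^2 = 28900 ≡ 59 (mod 191)
111^2011 = 111^1024 * 111^512 * 111^256 * 111^128 * 111^64 * 111^16 * 111^8 * 111^2 * 111^1 ≡ 59 * 170 * 172 * 118 * 51 * 98 * 17 * 97 * 111 (mod 191).
Accumulate the product:
59 * 170 = 10030 ≡ 98
98 * 172 = 16856 ≡ 48
48 * 118 = 5664 ≡ 125
125 * 51 = 6375 ≡ 72
72 * 98 = 7056 ≡ 180
180 * 17 = 3060 ≡ 4
4 * 97 = 388 ≡ 6
6 * 111 = 666 ≡ 93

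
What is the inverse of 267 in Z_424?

424 = 1*267 + 157
267 = 1*157 + 110
157 = 1*110 + 47
110 = 2*47 + 16
47 = 2*16 + 15
16 = 1*15 + 1
15 = 15*1 + 0
gcd(267, 424) = 1, so the inverse exists.
Bézout: 1 = −17*424 + 27*267.
So 267⁻¹ ≡ 27 (mod 424).

27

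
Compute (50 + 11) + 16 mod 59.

50 + 11 = 61 ≡ 2 (mod 59)
2 + 16 = 18

18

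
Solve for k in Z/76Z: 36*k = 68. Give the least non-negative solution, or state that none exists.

gcd(36, 76) = 4, and 4 | 68, so solutions exist.
Divide through by 4: 9*k = 17 (mod 19).
9⁻¹ ≡ 17 (mod 19).
k ≡ 17*17 ≡ 4 (mod 19).
The smallest non-negative solution is k = 4.

4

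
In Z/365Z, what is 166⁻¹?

By the extended Euclidean algorithm:
365 = 2×166 + 33
166 = 5×33 + 1
33 = 33×1 + 0
gcd(166, 365) = 1, so the inverse exists.
Back-substitute for 1:
1 = 1×166 − 5×33
  = −5×365 + 11×166
So 166⁻¹ ≡ 11 (mod 365).

11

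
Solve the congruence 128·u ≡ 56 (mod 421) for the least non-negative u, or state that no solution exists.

132

gcd(128, 421) = 1, so a unique solution mod 421 exists.
128⁻¹ ≡ 273 (mod 421).
u ≡ 273·56 ≡ 132 (mod 421).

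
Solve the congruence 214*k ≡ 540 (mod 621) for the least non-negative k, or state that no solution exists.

gcd(214, 621) = 1, so a unique solution mod 621 exists.
214⁻¹ ≡ 148 (mod 621).
k ≡ 148*540 ≡ 432 (mod 621).

432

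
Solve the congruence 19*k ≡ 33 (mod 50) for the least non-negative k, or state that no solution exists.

gcd(19, 50) = 1, so a unique solution mod 50 exists.
19⁻¹ ≡ 29 (mod 50).
k ≡ 29*33 ≡ 7 (mod 50).

7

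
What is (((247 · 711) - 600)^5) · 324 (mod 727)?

646

247 · 711 = 175617 ≡ 410 (mod 727)
410 - 600 = -190 ≡ 537 (mod 727)
(537)^5 ≡ 545 (mod 727)
545 · 324 = 176580 ≡ 646 (mod 727)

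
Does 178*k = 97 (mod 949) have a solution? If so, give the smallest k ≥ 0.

gcd(178, 949) = 1, so a unique solution mod 949 exists.
178⁻¹ ≡ 16 (mod 949).
k ≡ 16*97 ≡ 603 (mod 949).

603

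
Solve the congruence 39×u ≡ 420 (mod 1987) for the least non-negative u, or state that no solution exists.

775

gcd(39, 1987) = 1, so a unique solution mod 1987 exists.
39⁻¹ ≡ 1019 (mod 1987).
u ≡ 1019×420 ≡ 775 (mod 1987).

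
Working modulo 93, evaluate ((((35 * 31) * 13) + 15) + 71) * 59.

83

35 * 31 = 1085 ≡ 62 (mod 93)
62 * 13 = 806 ≡ 62 (mod 93)
62 + 15 = 77
77 + 71 = 148 ≡ 55 (mod 93)
55 * 59 = 3245 ≡ 83 (mod 93)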